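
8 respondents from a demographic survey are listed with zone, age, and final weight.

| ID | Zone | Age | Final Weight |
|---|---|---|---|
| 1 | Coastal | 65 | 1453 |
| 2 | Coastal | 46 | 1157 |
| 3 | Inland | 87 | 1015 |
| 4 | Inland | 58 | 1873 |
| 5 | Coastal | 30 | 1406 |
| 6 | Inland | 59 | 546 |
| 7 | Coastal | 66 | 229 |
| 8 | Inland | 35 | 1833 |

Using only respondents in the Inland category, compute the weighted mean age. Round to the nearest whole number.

Inland rows: 3, 4, 6, 8
Weighted sum = 87×1015 + 58×1873 + 59×546 + 35×1833
  = 293308
Sum of weights = 1015 + 1873 + 546 + 1833 = 5267
Weighted mean = 293308 / 5267 = 55.687868

56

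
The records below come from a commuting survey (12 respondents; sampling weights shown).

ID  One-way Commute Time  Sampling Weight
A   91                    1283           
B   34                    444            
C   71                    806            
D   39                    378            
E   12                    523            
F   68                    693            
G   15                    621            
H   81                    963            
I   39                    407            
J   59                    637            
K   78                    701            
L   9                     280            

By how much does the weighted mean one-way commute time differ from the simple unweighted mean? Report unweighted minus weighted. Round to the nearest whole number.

Unweighted sum = 91 + 34 + 71 + 39 + 12 + 68 + 15 + 81 + 39 + 59 + 78 + 9 = 596
Unweighted mean = 596 / 12 = 49.666667
Weighted sum = 91×1283 + 34×444 + 71×806 + 39×378 + 12×523 + 68×693 + 15×621 + 81×963 + 39×407 + 59×637 + 78×701 + 9×280
  = 116753 + 15096 + 57226 + 14742 + 6276 + 47124 + 9315 + 78003 + 15873 + 37583 + 54678 + 2520 = 455189
Sum of weights = 1283 + 444 + 806 + 378 + 523 + 693 + 621 + 963 + 407 + 637 + 701 + 280 = 7736
Weighted mean = 455189 / 7736 = 58.840357
Difference (unweighted minus weighted) = -9.1736901

-9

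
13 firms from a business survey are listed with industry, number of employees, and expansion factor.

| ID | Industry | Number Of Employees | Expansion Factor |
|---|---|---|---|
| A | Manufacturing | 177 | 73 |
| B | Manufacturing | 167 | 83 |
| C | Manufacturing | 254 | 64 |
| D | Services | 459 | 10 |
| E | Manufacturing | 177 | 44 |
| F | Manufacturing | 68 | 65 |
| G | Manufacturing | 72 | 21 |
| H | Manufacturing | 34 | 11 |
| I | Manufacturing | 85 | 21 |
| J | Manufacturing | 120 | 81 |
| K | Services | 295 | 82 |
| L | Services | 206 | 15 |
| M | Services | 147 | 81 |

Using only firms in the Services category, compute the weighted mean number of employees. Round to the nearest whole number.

233

Services rows: D, K, L, M
Weighted sum = 43777
Sum of weights = 10 + 82 + 15 + 81 = 188
Weighted mean = 43777 / 188 = 232.85638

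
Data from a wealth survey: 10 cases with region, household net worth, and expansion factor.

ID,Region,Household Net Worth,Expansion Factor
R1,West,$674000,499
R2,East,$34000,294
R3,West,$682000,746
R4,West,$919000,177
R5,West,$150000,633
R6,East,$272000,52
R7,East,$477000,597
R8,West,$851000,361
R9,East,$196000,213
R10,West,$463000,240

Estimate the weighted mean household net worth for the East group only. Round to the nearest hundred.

303300

East rows: R2, R6, R7, R9
Weighted sum = 34000×294 + 272000×52 + 477000×597 + 196000×213
  = 9996000 + 14144000 + 284769000 + 41748000 = 350657000
Sum of weights = 294 + 52 + 597 + 213 = 1156
Weighted mean = 350657000 / 1156 = 303336.51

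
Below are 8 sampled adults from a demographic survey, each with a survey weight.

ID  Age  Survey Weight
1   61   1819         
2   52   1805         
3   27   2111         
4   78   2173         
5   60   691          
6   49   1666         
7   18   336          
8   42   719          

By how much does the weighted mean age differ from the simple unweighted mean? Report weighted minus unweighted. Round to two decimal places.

Unweighted sum = 61 + 52 + 27 + 78 + 60 + 49 + 18 + 42 = 387
Unweighted mean = 387 / 8 = 48.375
Weighted sum = 61×1819 + 52×1805 + 27×2111 + 78×2173 + 60×691 + 49×1666 + 18×336 + 42×719
  = 110959 + 93860 + 56997 + 169494 + 41460 + 81634 + 6048 + 30198 = 590650
Sum of weights = 1819 + 1805 + 2111 + 2173 + 691 + 1666 + 336 + 719 = 11320
Weighted mean = 590650 / 11320 = 52.177562
Difference (weighted minus unweighted) = 3.8025618

3.80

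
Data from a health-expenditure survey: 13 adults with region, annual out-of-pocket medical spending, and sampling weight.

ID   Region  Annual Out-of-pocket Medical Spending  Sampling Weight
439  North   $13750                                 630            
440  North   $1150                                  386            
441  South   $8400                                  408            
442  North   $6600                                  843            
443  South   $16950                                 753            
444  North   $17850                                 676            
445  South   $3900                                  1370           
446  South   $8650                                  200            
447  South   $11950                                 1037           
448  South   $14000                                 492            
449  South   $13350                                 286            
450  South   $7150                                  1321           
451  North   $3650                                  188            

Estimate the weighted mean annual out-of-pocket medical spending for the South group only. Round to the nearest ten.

9510

South rows: 441, 443, 445, 446, 447, 448, 449, 450
Weighted sum = 8400×408 + 16950×753 + 3900×1370 + 8650×200 + 11950×1037 + 14000×492 + 13350×286 + 7150×1321
  = 3427200 + 12763350 + 5343000 + 1730000 + 12392150 + 6888000 + 3818100 + 9445150 = 55806950
Sum of weights = 408 + 753 + 1370 + 200 + 1037 + 492 + 286 + 1321 = 5867
Weighted mean = 55806950 / 5867 = 9512.0078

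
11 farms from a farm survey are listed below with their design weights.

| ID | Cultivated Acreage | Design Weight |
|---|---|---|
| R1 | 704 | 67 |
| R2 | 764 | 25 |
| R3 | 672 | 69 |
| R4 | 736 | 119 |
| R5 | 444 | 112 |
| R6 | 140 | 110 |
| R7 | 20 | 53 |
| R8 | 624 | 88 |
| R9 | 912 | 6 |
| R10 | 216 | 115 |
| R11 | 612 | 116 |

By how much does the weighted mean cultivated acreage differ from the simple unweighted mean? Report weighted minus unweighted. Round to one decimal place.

Unweighted sum = 704 + 764 + 672 + 736 + 444 + 140 + 20 + 624 + 912 + 216 + 612 = 5844
Unweighted mean = 5844 / 11 = 531.27273
Weighted sum = 704×67 + 764×25 + 672×69 + 736×119 + 444×112 + 140×110 + 20×53 + 624×88 + 912×6 + 216×115 + 612×116
  = 47168 + 19100 + 46368 + 87584 + 49728 + 15400 + 1060 + 54912 + 5472 + 24840 + 70992 = 422624
Sum of weights = 67 + 25 + 69 + 119 + 112 + 110 + 53 + 88 + 6 + 115 + 116 = 880
Weighted mean = 422624 / 880 = 480.25455
Difference (weighted minus unweighted) = -51.018182

-51.0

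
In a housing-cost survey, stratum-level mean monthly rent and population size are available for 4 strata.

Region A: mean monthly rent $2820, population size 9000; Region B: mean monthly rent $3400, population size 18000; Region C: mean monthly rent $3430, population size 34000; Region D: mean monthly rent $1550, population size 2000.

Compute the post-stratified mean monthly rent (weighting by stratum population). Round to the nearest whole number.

3275

Σ Nₕ·x̄ₕ = 2820×9000 + 3400×18000 + 3430×34000 + 1550×2000
  = 25380000 + 61200000 + 116620000 + 3100000 = 206300000
Σ Nₕ = 63000
Overall mean = 206300000 / 63000 = 3274.6032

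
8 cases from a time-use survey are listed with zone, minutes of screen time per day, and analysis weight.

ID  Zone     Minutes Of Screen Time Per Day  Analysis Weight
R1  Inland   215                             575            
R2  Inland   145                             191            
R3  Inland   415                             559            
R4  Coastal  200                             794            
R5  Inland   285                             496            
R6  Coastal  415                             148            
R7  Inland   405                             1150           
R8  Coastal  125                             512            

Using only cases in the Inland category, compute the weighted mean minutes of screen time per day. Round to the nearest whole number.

Inland rows: R1, R2, R3, R5, R7
Weighted sum = 215×575 + 145×191 + 415×559 + 285×496 + 405×1150
  = 123625 + 27695 + 231985 + 141360 + 465750 = 990415
Sum of weights = 575 + 191 + 559 + 496 + 1150 = 2971
Weighted mean = 990415 / 2971 = 333.36082

333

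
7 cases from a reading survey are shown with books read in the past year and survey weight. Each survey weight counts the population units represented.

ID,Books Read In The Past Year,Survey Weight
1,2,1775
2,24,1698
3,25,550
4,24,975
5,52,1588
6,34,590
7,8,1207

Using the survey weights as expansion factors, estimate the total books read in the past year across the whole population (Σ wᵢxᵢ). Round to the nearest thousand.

194000

Weighted total = 2×1775 + 24×1698 + 25×550 + 24×975 + 52×1588 + 34×590 + 8×1207
  = 3550 + 40752 + 13750 + 23400 + 82576 + 20060 + 9656 = 193744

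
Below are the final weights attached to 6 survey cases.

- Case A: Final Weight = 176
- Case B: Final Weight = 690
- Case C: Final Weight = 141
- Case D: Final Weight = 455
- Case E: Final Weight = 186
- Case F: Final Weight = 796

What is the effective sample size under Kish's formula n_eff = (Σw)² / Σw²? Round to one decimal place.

4.3

Σ wᵢ = 176 + 690 + 141 + 455 + 186 + 796 = 2444
Σ wᵢ² = 30976 + 476100 + 19881 + 207025 + 34596 + 633616 = 1402194
n_eff = 2444² / 1402194 = 5973136 / 1402194 = 4.2598499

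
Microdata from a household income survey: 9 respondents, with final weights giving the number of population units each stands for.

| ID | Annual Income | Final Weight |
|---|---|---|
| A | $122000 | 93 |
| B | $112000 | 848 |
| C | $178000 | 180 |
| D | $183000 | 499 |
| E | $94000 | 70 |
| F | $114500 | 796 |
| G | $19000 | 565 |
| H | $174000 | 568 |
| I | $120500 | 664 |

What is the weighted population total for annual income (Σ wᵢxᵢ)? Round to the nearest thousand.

516980000

Weighted total = 122000×93 + 112000×848 + 178000×180 + 183000×499 + 94000×70 + 114500×796 + 19000×565 + 174000×568 + 120500×664
  = 11346000 + 94976000 + 32040000 + 91317000 + 6580000 + 91142000 + 10735000 + 98832000 + 80012000 = 516980000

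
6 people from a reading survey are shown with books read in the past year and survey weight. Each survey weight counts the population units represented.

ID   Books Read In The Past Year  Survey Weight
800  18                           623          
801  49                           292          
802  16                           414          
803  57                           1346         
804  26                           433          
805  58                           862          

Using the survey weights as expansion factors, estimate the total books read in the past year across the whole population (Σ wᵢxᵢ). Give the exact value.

170122

Weighted total = 18×623 + 49×292 + 16×414 + 57×1346 + 26×433 + 58×862
  = 11214 + 14308 + 6624 + 76722 + 11258 + 49996 = 170122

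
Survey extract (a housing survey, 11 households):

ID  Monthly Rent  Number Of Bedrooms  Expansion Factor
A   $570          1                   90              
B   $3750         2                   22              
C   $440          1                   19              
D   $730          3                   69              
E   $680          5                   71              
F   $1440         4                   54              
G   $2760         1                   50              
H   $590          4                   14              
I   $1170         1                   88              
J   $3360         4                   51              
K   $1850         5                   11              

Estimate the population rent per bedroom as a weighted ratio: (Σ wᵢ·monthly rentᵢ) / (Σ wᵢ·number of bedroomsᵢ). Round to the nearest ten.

Σ wᵢ·y = 570×90 + 3750×22 + 440×19 + 730×69 + 680×71 + 1440×54 + 2760×50 + 590×14 + 1170×88 + 3360×51 + 1850×11
  = 759500
Σ wᵢ·x = 1×90 + 2×22 + 1×19 + 3×69 + 5×71 + 4×54 + 1×50 + 4×14 + 1×88 + 4×51 + 5×11
  = 90 + 44 + 19 + 207 + 355 + 216 + 50 + 56 + 88 + 204 + 55 = 1384
Ratio = 759500 / 1384 = 548.77168

550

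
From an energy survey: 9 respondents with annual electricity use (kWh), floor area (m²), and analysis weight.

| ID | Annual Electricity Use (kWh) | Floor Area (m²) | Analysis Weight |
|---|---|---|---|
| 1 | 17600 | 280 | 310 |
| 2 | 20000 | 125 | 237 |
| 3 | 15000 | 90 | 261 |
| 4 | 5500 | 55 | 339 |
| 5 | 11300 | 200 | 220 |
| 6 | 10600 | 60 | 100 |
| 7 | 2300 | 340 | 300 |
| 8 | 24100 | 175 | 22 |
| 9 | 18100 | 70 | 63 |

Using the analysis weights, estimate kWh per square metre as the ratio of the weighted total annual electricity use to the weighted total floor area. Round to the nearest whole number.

Σ wᵢ·y = 17600×310 + 20000×237 + 15000×261 + 5500×339 + 11300×220 + 10600×100 + 2300×300 + 24100×22 + 18100×63
  = 5456000 + 4740000 + 3915000 + 1864500 + 2486000 + 1060000 + 690000 + 530200 + 1140300 = 21882000
Σ wᵢ·x = 280×310 + 125×237 + 90×261 + 55×339 + 200×220 + 60×100 + 340×300 + 175×22 + 70×63
  = 86800 + 29625 + 23490 + 18645 + 44000 + 6000 + 102000 + 3850 + 4410 = 318820
Ratio = 21882000 / 318820 = 68.634339

69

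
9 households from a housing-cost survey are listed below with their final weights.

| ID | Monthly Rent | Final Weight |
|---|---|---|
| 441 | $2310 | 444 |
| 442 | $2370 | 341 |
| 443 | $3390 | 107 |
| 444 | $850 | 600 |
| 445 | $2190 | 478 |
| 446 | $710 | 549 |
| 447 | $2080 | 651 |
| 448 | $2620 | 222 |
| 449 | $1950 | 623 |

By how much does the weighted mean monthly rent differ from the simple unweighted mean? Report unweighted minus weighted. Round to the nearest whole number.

236

Unweighted sum = 18470
Unweighted mean = 18470 / 9 = 2052.2222
Weighted sum = 2310×444 + 2370×341 + 3390×107 + 850×600 + 2190×478 + 710×549 + 2080×651 + 2620×222 + 1950×623
  = 1025640 + 808170 + 362730 + 510000 + 1046820 + 389790 + 1354080 + 581640 + 1214850 = 7293720
Sum of weights = 4015
Weighted mean = 7293720 / 4015 = 1816.6177
Difference (unweighted minus weighted) = 235.60454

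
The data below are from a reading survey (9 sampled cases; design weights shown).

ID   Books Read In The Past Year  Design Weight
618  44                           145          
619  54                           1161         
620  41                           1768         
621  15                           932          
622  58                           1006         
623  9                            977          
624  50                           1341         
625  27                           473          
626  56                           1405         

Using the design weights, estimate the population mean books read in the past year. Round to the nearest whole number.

41

Weighted sum = 381184
Sum of weights = 145 + 1161 + 1768 + 932 + 1006 + 977 + 1341 + 473 + 1405 = 9208
Weighted mean = 381184 / 9208 = 41.397046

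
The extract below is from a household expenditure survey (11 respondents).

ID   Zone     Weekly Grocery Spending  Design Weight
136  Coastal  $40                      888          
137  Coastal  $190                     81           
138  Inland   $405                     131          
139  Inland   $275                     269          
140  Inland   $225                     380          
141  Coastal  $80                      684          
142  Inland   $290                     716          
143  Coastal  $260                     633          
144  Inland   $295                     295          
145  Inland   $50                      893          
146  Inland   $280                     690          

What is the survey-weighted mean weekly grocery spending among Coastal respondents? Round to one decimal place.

118.2

Coastal rows: 136, 137, 141, 143
Weighted sum = 40×888 + 190×81 + 80×684 + 260×633
  = 35520 + 15390 + 54720 + 164580 = 270210
Sum of weights = 2286
Weighted mean = 270210 / 2286 = 118.2021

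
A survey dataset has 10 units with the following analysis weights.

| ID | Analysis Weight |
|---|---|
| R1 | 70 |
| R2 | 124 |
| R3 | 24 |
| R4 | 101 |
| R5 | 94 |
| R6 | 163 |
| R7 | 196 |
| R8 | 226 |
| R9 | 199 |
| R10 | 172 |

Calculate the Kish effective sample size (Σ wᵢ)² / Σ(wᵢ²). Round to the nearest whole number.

8

Σ wᵢ = 70 + 124 + 24 + 101 + 94 + 163 + 196 + 226 + 199 + 172 = 1369
Σ wᵢ² = 4900 + 15376 + 576 + 10201 + 8836 + 26569 + 38416 + 51076 + 39601 + 29584 = 225135
n_eff = 1369² / 225135 = 1874161 / 225135 = 8.3246097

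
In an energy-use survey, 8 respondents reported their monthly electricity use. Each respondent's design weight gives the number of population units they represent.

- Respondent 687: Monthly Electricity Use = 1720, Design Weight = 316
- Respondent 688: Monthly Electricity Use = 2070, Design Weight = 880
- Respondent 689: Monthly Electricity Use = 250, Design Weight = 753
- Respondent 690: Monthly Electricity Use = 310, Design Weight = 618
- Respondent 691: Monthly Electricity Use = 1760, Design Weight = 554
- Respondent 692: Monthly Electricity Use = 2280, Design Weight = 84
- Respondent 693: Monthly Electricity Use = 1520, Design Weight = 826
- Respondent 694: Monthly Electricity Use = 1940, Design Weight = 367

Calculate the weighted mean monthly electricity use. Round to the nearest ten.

1340

Weighted sum = 5879010
Sum of weights = 4398
Weighted mean = 5879010 / 4398 = 1336.7462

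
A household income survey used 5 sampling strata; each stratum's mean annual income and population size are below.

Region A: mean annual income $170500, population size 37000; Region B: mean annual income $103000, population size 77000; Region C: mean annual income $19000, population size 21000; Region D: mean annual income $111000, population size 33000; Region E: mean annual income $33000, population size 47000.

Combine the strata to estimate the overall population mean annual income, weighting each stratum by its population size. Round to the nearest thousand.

Σ Nₕ·x̄ₕ = 170500×37000 + 103000×77000 + 19000×21000 + 111000×33000 + 33000×47000
  = 19852500000
Σ Nₕ = 37000 + 77000 + 21000 + 33000 + 47000 = 215000
Overall mean = 19852500000 / 215000 = 92337.209

92000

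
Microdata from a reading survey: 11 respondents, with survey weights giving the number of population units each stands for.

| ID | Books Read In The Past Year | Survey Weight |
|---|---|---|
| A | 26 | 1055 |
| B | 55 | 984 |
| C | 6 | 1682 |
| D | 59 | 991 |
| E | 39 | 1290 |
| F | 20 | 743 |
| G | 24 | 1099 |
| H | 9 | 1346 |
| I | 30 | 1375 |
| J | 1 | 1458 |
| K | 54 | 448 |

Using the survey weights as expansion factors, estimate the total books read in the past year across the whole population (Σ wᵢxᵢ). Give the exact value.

Weighted total = 26×1055 + 55×984 + 6×1682 + 59×991 + 39×1290 + 20×743 + 24×1099 + 9×1346 + 30×1375 + 1×1458 + 54×448
  = 320671

320671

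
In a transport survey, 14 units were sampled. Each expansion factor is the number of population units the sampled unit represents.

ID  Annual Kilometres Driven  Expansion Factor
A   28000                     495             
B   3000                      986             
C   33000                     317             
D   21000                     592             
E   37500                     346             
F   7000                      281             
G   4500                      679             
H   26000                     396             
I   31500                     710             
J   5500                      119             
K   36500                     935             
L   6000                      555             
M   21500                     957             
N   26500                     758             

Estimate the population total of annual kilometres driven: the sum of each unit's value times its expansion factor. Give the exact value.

Weighted total = 169144000

169144000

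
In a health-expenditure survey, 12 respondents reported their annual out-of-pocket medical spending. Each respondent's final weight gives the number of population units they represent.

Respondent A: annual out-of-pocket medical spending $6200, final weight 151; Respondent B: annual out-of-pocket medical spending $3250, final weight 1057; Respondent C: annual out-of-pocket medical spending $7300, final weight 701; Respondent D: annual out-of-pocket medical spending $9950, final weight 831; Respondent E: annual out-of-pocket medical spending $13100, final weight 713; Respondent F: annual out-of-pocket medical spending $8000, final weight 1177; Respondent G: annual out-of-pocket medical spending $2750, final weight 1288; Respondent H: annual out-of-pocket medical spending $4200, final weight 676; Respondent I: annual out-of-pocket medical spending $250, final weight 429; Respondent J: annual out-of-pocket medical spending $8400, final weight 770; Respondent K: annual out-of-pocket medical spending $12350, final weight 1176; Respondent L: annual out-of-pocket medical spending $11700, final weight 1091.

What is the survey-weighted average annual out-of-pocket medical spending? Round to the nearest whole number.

7630

Weighted sum = 6200×151 + 3250×1057 + 7300×701 + 9950×831 + 13100×713 + 8000×1177 + 2750×1288 + 4200×676 + 250×429 + 8400×770 + 12350×1176 + 11700×1091
  = 936200 + 3435250 + 5117300 + 8268450 + 9340300 + 9416000 + 3542000 + 2839200 + 107250 + 6468000 + 14523600 + 12764700 = 76758250
Sum of weights = 151 + 1057 + 701 + 831 + 713 + 1177 + 1288 + 676 + 429 + 770 + 1176 + 1091 = 10060
Weighted mean = 76758250 / 10060 = 7630.0447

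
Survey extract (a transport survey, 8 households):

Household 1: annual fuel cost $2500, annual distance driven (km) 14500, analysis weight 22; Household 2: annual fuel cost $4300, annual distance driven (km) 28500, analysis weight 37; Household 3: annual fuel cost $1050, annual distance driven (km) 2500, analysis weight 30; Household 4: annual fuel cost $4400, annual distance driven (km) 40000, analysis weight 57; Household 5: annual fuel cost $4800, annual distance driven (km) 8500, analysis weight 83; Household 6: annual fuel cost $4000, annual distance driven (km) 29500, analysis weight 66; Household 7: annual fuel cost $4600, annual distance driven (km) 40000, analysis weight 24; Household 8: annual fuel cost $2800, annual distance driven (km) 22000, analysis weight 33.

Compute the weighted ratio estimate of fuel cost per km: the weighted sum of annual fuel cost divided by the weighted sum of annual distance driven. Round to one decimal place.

Σ wᵢ·y = 1361600
Σ wᵢ·x = 14500×22 + 28500×37 + 2500×30 + 40000×57 + 8500×83 + 29500×66 + 40000×24 + 22000×33
  = 319000 + 1054500 + 75000 + 2280000 + 705500 + 1947000 + 960000 + 726000 = 8067000
Ratio = 1361600 / 8067000 = 0.16878641

0.2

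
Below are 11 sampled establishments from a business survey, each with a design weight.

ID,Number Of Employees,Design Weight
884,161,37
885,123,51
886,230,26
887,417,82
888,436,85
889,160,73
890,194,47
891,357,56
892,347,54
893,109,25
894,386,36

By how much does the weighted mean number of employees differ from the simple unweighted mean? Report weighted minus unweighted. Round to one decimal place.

Unweighted sum = 161 + 123 + 230 + 417 + 436 + 160 + 194 + 357 + 347 + 109 + 386 = 2920
Unweighted mean = 2920 / 11 = 265.45455
Weighted sum = 161×37 + 123×51 + 230×26 + 417×82 + 436×85 + 160×73 + 194×47 + 357×56 + 347×54 + 109×25 + 386×36
  = 5957 + 6273 + 5980 + 34194 + 37060 + 11680 + 9118 + 19992 + 18738 + 2725 + 13896 = 165613
Sum of weights = 572
Weighted mean = 165613 / 572 = 289.53322
Difference (weighted minus unweighted) = 24.078671

24.1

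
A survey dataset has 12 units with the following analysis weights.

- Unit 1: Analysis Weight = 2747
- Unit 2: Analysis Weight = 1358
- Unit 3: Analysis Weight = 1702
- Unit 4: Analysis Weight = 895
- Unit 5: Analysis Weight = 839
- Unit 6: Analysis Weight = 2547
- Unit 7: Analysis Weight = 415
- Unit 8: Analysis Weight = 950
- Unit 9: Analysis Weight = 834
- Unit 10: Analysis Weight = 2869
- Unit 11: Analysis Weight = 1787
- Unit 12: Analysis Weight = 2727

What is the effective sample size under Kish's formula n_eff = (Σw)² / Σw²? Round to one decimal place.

Σ wᵢ = 2747 + 1358 + 1702 + 895 + 839 + 2547 + 415 + 950 + 834 + 2869 + 1787 + 2727 = 19670
Σ wᵢ² = 40910472
n_eff = 19670² / 40910472 = 386908900 / 40910472 = 9.4574538

9.5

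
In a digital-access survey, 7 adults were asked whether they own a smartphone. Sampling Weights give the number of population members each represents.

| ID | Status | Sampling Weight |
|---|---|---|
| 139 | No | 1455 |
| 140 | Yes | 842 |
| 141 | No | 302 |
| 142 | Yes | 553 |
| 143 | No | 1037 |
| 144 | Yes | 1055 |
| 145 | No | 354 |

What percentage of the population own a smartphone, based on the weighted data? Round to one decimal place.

43.8

Sum of weights for 'Yes' = 842 + 553 + 1055 = 2450
Total weight = 1455 + 842 + 302 + 553 + 1037 + 1055 + 354 = 5598
Weighted proportion = 2450 / 5598 = 0.43765631 → 43.765631%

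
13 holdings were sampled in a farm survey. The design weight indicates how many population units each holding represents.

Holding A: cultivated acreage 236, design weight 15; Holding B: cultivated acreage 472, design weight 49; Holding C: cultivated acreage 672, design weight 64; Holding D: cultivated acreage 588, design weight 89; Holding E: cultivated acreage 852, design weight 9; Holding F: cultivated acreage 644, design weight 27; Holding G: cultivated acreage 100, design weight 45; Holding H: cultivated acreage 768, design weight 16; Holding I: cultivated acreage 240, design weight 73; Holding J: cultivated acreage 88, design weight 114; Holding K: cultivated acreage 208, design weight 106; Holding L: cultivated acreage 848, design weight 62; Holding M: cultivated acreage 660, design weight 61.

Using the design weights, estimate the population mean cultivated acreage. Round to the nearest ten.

Weighted sum = 306288
Sum of weights = 730
Weighted mean = 306288 / 730 = 419.5726

420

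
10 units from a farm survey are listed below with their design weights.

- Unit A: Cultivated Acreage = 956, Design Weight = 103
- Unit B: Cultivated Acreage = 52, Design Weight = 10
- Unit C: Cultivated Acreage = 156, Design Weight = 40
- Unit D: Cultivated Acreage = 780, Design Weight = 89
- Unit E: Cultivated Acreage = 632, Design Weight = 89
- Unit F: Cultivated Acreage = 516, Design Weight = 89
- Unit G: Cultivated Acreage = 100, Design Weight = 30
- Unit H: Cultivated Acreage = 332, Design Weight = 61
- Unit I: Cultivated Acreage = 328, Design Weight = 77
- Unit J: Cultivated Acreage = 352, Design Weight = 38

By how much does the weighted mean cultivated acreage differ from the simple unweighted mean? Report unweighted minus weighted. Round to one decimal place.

Unweighted sum = 956 + 52 + 156 + 780 + 632 + 516 + 100 + 332 + 328 + 352 = 4204
Unweighted mean = 4204 / 10 = 420.4
Weighted sum = 956×103 + 52×10 + 156×40 + 780×89 + 632×89 + 516×89 + 100×30 + 332×61 + 328×77 + 352×38
  = 338704
Sum of weights = 103 + 10 + 40 + 89 + 89 + 89 + 30 + 61 + 77 + 38 = 626
Weighted mean = 338704 / 626 = 541.0607
Difference (unweighted minus weighted) = -120.6607

-120.7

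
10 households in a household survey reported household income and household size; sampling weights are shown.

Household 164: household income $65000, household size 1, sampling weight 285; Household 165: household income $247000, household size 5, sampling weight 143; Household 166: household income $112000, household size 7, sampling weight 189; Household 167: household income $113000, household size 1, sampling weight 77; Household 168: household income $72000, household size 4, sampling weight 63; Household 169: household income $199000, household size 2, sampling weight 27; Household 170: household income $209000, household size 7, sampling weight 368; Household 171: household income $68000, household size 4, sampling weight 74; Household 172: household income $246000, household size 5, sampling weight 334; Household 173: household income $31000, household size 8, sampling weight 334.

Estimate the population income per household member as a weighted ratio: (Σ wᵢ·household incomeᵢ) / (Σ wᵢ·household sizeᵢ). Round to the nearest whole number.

27025

Σ wᵢ·y = 65000×285 + 247000×143 + 112000×189 + 113000×77 + 72000×63 + 199000×27 + 209000×368 + 68000×74 + 246000×334 + 31000×334
  = 18525000 + 35321000 + 21168000 + 8701000 + 4536000 + 5373000 + 76912000 + 5032000 + 82164000 + 10354000 = 268086000
Σ wᵢ·x = 1×285 + 5×143 + 7×189 + 1×77 + 4×63 + 2×27 + 7×368 + 4×74 + 5×334 + 8×334
  = 9920
Ratio = 268086000 / 9920 = 27024.798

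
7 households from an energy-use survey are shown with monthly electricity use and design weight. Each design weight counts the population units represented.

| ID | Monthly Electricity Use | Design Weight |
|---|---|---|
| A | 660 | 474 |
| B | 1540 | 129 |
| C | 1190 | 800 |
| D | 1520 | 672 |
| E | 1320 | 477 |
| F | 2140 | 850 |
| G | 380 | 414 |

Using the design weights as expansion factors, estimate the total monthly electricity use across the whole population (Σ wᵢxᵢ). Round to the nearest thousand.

5091000

Weighted total = 660×474 + 1540×129 + 1190×800 + 1520×672 + 1320×477 + 2140×850 + 380×414
  = 5090900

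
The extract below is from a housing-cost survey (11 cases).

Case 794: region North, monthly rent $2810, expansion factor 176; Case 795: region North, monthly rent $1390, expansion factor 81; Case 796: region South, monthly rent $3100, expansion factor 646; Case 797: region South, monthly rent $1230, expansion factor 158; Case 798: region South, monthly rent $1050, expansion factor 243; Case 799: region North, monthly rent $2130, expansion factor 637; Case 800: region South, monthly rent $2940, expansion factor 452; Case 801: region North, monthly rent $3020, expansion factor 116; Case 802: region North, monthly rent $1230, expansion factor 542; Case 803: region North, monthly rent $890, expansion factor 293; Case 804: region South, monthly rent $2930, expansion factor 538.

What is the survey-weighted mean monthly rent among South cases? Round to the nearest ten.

2630

South rows: 796, 797, 798, 800, 804
Weighted sum = 3100×646 + 1230×158 + 1050×243 + 2940×452 + 2930×538
  = 2002600 + 194340 + 255150 + 1328880 + 1576340 = 5357310
Sum of weights = 646 + 158 + 243 + 452 + 538 = 2037
Weighted mean = 5357310 / 2037 = 2630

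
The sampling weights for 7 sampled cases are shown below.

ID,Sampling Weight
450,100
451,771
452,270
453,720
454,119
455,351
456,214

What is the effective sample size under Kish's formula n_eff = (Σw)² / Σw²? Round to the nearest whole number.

5

Σ wᵢ = 100 + 771 + 270 + 720 + 119 + 351 + 214 = 2545
Σ wᵢ² = 10000 + 594441 + 72900 + 518400 + 14161 + 123201 + 45796 = 1378899
n_eff = 2545² / 1378899 = 6477025 / 1378899 = 4.697244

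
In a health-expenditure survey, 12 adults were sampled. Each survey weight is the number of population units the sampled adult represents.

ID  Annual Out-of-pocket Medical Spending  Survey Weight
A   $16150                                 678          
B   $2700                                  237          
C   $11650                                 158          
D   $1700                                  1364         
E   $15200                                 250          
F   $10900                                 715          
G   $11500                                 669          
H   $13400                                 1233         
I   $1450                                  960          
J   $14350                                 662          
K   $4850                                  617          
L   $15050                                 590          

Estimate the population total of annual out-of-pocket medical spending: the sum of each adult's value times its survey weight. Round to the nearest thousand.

74322000

Weighted total = 16150×678 + 2700×237 + 11650×158 + 1700×1364 + 15200×250 + 10900×715 + 11500×669 + 13400×1233 + 1450×960 + 14350×662 + 4850×617 + 15050×590
  = 10949700 + 639900 + 1840700 + 2318800 + 3800000 + 7793500 + 7693500 + 16522200 + 1392000 + 9499700 + 2992450 + 8879500 = 74321950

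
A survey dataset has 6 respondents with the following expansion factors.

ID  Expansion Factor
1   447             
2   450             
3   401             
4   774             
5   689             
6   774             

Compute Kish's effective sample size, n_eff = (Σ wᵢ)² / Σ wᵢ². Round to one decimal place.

Σ wᵢ = 3535
Σ wᵢ² = 199809 + 202500 + 160801 + 599076 + 474721 + 599076 = 2235983
n_eff = 3535² / 2235983 = 12496225 / 2235983 = 5.5886941

5.6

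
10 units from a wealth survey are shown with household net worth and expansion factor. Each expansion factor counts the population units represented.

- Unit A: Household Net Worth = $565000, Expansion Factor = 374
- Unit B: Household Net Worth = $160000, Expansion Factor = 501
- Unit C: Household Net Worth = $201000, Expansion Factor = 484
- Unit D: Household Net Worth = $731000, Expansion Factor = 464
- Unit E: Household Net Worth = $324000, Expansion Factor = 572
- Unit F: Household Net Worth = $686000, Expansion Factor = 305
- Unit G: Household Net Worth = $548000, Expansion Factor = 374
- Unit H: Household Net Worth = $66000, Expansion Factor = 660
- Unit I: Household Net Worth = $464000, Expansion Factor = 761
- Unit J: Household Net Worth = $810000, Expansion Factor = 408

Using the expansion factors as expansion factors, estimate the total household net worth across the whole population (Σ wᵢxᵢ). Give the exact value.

Weighted total = 565000×374 + 160000×501 + 201000×484 + 731000×464 + 324000×572 + 686000×305 + 548000×374 + 66000×660 + 464000×761 + 810000×408
  = 211310000 + 80160000 + 97284000 + 339184000 + 185328000 + 209230000 + 204952000 + 43560000 + 353104000 + 330480000 = 2054592000

2054592000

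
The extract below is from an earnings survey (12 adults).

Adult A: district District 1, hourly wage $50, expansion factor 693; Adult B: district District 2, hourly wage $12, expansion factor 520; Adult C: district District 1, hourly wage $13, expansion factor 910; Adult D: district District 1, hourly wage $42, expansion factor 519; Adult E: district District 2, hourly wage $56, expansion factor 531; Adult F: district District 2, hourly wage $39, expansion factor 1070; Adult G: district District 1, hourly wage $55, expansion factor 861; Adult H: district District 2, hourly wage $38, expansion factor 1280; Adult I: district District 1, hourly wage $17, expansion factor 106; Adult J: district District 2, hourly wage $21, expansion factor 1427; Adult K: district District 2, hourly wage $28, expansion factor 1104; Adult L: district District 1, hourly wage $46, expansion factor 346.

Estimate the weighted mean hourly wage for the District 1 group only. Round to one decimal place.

38.8

District 1 rows: A, C, D, G, I, L
Weighted sum = 133351
Sum of weights = 693 + 910 + 519 + 861 + 106 + 346 = 3435
Weighted mean = 133351 / 3435 = 38.821252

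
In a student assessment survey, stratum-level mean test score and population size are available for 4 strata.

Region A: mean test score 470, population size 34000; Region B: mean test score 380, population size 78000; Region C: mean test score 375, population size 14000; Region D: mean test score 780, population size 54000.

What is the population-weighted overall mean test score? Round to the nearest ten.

Σ Nₕ·x̄ₕ = 470×34000 + 380×78000 + 375×14000 + 780×54000
  = 15980000 + 29640000 + 5250000 + 42120000 = 92990000
Σ Nₕ = 34000 + 78000 + 14000 + 54000 = 180000
Overall mean = 92990000 / 180000 = 516.61111

520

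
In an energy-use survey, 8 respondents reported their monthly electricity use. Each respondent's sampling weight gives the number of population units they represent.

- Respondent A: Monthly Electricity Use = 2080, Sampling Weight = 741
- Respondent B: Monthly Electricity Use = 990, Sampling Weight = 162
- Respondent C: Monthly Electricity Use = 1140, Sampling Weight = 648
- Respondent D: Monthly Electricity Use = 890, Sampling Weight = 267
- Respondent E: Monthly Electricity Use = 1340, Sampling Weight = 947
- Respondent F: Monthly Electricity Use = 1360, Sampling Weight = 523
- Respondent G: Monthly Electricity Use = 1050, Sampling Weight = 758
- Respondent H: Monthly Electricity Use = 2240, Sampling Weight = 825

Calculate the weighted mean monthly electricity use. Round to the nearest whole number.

1499

Weighted sum = 2080×741 + 990×162 + 1140×648 + 890×267 + 1340×947 + 1360×523 + 1050×758 + 2240×825
  = 1541280 + 160380 + 738720 + 237630 + 1268980 + 711280 + 795900 + 1848000 = 7302170
Sum of weights = 4871
Weighted mean = 7302170 / 4871 = 1499.1111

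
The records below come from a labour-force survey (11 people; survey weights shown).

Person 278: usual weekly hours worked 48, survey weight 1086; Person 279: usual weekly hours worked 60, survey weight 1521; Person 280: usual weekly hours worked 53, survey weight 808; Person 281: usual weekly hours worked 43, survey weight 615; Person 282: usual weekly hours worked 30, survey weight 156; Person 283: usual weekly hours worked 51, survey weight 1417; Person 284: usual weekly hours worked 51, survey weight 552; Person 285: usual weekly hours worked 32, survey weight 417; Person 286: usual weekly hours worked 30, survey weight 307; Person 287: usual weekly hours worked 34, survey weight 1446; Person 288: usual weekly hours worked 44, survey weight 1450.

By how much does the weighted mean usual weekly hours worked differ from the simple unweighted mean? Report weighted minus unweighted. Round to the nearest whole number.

Unweighted sum = 48 + 60 + 53 + 43 + 30 + 51 + 51 + 32 + 30 + 34 + 44 = 476
Unweighted mean = 476 / 11 = 43.272727
Weighted sum = 48×1086 + 60×1521 + 53×808 + 43×615 + 30×156 + 51×1417 + 51×552 + 32×417 + 30×307 + 34×1446 + 44×1450
  = 52128 + 91260 + 42824 + 26445 + 4680 + 72267 + 28152 + 13344 + 9210 + 49164 + 63800 = 453274
Sum of weights = 1086 + 1521 + 808 + 615 + 156 + 1417 + 552 + 417 + 307 + 1446 + 1450 = 9775
Weighted mean = 453274 / 9775 = 46.370742
Difference (weighted minus unweighted) = 3.0980144

3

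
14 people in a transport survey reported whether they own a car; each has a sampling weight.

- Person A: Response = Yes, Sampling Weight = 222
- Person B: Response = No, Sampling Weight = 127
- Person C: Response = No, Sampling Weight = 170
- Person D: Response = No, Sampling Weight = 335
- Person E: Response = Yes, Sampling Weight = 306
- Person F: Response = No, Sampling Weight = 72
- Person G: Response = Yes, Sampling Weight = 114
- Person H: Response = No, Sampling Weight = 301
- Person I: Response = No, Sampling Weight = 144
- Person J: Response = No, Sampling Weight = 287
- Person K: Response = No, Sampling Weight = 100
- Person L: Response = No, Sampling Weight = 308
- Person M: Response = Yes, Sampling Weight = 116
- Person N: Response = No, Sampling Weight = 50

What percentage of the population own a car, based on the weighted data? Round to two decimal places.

28.58

Sum of weights for 'Yes' = 222 + 306 + 114 + 116 = 758
Total weight = 2652
Weighted proportion = 758 / 2652 = 0.28582202 → 28.582202%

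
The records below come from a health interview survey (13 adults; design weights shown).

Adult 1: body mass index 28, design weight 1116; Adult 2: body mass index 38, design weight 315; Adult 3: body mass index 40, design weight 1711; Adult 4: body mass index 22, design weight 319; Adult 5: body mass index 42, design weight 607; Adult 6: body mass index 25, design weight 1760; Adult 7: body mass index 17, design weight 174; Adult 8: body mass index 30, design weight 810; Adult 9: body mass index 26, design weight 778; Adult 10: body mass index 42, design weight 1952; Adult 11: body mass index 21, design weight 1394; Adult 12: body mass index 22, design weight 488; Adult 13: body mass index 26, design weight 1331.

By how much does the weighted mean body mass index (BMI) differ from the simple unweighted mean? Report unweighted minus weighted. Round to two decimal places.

-1.60

Unweighted sum = 379
Unweighted mean = 379 / 13 = 29.153846
Weighted sum = 392256
Sum of weights = 12755
Weighted mean = 392256 / 12755 = 30.753116
Difference (unweighted minus weighted) = -1.5992703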